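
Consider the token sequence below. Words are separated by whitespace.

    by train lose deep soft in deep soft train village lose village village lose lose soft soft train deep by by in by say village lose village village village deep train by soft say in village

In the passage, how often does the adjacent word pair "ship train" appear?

0

Scanning the 35 overlapping bigram windows for "ship train":
  (none found)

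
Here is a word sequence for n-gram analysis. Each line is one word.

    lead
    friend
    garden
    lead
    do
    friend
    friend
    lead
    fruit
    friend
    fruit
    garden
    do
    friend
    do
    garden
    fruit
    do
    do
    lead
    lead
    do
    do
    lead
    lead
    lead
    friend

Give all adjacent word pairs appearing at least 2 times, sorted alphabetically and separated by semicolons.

Bigram counts meeting the condition (at least 2 times):
  do do: 2
  do friend: 2
  do lead: 2
  lead do: 2
  lead friend: 2
  lead lead: 3

do do; do friend; do lead; lead do; lead friend; lead lead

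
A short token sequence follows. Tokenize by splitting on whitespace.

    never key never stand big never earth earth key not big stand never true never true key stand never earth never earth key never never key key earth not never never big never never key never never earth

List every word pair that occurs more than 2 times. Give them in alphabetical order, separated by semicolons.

key never; never earth; never key; never never

Bigram counts meeting the condition (more than 2 times):
  key never: 3
  never earth: 4
  never key: 3
  never never: 4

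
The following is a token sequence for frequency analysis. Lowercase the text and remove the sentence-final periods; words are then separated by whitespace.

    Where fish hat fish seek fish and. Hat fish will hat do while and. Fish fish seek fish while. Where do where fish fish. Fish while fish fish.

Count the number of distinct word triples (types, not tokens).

25

28 tokens → 26 trigram windows in total.
Repeated trigrams (each contributes count−1 duplicates):
  fish seek fish: 2
1 duplicate windows → 26 − 1 = 25 distinct.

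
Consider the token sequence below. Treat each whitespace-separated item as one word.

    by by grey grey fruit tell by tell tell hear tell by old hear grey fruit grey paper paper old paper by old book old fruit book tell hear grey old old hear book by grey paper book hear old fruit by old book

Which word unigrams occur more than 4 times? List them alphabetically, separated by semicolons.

book; by; grey; hear; old; tell

Unigram counts meeting the condition (more than 4 times):
  book: 5
  by: 7
  grey: 6
  hear: 5
  old: 8
  tell: 5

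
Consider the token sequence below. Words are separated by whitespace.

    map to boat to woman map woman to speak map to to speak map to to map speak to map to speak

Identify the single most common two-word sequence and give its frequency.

Bigram frequencies (highest first):
  map to: 4
  to speak: 3
  speak map: 2
  to to: 2
  to map: 2
  to boat: 1
  … (7 more, each ≤ 1)

"map to", 4 times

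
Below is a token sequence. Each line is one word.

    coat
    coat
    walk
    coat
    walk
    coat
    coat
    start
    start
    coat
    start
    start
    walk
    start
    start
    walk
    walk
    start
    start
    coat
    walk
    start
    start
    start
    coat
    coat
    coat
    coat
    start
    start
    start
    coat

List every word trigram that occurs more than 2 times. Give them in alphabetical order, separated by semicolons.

Trigram counts meeting the condition (more than 2 times):
  coat start start: 3
  start start coat: 4
  walk start start: 3

coat start start; start start coat; walk start start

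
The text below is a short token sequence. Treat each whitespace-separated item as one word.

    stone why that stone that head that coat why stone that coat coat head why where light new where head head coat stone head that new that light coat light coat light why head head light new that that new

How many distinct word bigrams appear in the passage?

30

40 tokens → 39 bigram windows in total.
Repeated bigrams (each contributes count−1 duplicates):
  coat light: 2
  head head: 2
  head that: 2
  light coat: 2
  light new: 2
  new that: 2
  stone that: 2
  that coat: 2
  … (1 more repeated)
9 duplicate windows → 39 − 9 = 30 distinct.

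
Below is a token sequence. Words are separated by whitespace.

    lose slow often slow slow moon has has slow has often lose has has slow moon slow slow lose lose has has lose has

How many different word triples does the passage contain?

24 tokens → 22 trigram windows in total.
Repeated trigrams (each contributes count−1 duplicates):
  has has slow: 2
  lose has has: 2
2 duplicate windows → 22 − 2 = 20 distinct.

20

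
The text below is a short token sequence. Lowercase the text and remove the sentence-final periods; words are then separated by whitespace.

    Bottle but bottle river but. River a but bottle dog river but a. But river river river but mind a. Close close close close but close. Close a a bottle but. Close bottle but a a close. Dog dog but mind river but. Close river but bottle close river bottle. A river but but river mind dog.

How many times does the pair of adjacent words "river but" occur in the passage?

Scanning the 56 overlapping bigram windows for "river but":
  position 4–5: river but
  position 11–12: river but
  position 17–18: river but
  position 42–43: river but
  position 45–46: river but
  position 52–53: river but

6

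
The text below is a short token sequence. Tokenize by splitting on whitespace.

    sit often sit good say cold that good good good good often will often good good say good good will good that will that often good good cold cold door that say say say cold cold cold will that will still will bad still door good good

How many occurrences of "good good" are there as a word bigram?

7

Scanning the 46 overlapping bigram windows for "good good":
  position 8–9: good good
  position 9–10: good good
  position 10–11: good good
  position 15–16: good good
  position 18–19: good good
  position 26–27: good good
  position 46–47: good good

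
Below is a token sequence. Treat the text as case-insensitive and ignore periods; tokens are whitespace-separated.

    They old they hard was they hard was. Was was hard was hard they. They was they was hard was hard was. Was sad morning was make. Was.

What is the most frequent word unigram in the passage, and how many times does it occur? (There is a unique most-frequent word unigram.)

"was", 12 times

Unigram frequencies (highest first):
  was: 12
  they: 6
  hard: 6
  old: 1
  sad: 1
  morning: 1
  … (1 more, each ≤ 1)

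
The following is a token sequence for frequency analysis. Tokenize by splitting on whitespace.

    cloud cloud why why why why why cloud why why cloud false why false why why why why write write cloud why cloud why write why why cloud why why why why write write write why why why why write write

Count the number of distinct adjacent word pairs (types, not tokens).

11

41 tokens → 40 bigram windows in total.
Repeated bigrams (each contributes count−1 duplicates):
  why why: 15
  cloud why: 5
  why cloud: 4
  why write: 4
  write write: 4
  false why: 2
  write why: 2
29 duplicate windows → 40 − 29 = 11 distinct.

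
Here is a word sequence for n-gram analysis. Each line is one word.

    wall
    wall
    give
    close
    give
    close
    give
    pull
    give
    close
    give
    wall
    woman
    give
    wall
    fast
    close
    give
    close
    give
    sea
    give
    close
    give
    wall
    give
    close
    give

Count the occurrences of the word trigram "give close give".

6

Scanning the 26 overlapping trigram windows for "give close give":
  position 3–5: give close give
  position 5–7: give close give
  position 9–11: give close give
  position 18–20: give close give
  position 22–24: give close give
  position 26–28: give close give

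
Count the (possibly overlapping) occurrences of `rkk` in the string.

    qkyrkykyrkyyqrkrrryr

0

Sliding a length-3 window over the 20 characters (18 positions):
  (no match at any position)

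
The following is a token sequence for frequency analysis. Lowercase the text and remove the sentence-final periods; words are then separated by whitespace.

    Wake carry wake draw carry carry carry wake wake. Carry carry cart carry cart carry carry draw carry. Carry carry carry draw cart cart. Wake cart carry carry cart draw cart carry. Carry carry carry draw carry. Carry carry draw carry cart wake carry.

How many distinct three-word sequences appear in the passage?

26

44 tokens → 42 trigram windows in total.
Repeated trigrams (each contributes count−1 duplicates):
  carry carry carry: 6
  carry carry draw: 4
  carry draw carry: 3
  cart carry carry: 3
  draw carry carry: 3
  carry carry cart: 2
  carry cart carry: 2
16 duplicate windows → 42 − 16 = 26 distinct.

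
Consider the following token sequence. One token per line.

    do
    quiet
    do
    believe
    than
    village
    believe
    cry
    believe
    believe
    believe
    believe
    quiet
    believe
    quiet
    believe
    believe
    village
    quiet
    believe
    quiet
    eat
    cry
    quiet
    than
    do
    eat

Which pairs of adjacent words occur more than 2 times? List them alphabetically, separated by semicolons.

believe believe; believe quiet; quiet believe

Bigram counts meeting the condition (more than 2 times):
  believe believe: 4
  believe quiet: 3
  quiet believe: 3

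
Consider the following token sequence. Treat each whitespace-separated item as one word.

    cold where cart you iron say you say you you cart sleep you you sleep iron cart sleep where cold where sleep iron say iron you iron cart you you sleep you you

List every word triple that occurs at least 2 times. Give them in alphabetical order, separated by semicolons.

Trigram counts meeting the condition (at least 2 times):
  sleep you you: 2
  you you sleep: 2

sleep you you; you you sleep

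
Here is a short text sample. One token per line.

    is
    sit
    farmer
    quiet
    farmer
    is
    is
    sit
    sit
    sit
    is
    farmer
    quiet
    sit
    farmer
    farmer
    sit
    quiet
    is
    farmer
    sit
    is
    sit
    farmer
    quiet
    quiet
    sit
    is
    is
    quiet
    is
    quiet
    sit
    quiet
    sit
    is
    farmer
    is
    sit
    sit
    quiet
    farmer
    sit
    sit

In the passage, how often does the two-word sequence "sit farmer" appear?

3

Scanning the 43 overlapping bigram windows for "sit farmer":
  position 2–3: sit farmer
  position 14–15: sit farmer
  position 23–24: sit farmer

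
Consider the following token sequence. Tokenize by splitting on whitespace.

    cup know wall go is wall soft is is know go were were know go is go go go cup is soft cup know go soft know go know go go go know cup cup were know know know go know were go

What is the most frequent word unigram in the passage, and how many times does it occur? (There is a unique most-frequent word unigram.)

Unigram frequencies (highest first):
  go: 13
  know: 11
  cup: 5
  is: 5
  were: 4
  soft: 3
  … (1 more, each ≤ 2)

"go", 13 times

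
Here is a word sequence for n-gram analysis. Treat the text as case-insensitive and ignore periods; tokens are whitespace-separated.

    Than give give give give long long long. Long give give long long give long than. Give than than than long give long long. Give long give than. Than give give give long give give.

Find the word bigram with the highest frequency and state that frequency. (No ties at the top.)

"give give", 7 times

Bigram frequencies (highest first):
  give give: 7
  give long: 6
  long give: 6
  long long: 5
  than give: 3
  than than: 3
  … (3 more, each ≤ 2)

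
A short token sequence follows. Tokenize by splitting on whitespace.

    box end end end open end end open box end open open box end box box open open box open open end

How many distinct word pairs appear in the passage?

9

22 tokens → 21 bigram windows in total.
Repeated bigrams (each contributes count−1 duplicates):
  box end: 3
  end end: 3
  end open: 3
  open box: 3
  open open: 3
  box open: 2
  open end: 2
12 duplicate windows → 21 − 12 = 9 distinct.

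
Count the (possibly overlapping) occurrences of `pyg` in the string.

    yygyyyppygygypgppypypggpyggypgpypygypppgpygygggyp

4

Sliding a length-3 window over the 49 characters (47 positions):
  position 8–10: pyg
  position 24–26: pyg
  position 33–35: pyg
  position 41–43: pyg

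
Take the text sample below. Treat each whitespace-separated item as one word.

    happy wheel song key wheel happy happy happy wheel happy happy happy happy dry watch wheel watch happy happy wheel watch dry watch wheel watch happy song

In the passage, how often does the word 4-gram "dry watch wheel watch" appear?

Scanning the 24 overlapping 4-gram windows for "dry watch wheel watch":
  position 14–17: dry watch wheel watch
  position 22–25: dry watch wheel watch

2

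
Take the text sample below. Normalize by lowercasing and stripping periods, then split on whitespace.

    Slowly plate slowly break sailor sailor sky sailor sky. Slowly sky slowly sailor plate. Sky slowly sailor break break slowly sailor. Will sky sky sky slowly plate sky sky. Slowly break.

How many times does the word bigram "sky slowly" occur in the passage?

5

Scanning the 30 overlapping bigram windows for "sky slowly":
  position 9–10: sky slowly
  position 11–12: sky slowly
  position 15–16: sky slowly
  position 25–26: sky slowly
  position 29–30: sky slowly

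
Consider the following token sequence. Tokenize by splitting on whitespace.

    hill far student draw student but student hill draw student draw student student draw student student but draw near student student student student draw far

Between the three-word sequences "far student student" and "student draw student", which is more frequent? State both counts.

"student draw student" (3 vs 0)

"far student student": 0 occurrences
"student draw student": 3 occurrences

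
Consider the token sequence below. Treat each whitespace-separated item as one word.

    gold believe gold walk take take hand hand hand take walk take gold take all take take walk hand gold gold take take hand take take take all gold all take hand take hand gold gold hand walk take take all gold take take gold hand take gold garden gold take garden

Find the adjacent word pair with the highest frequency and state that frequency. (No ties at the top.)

"take take", 7 times

Bigram frequencies (highest first):
  take take: 7
  take hand: 4
  hand take: 4
  gold take: 4
  walk take: 3
  take gold: 3
  … (17 more, each ≤ 3)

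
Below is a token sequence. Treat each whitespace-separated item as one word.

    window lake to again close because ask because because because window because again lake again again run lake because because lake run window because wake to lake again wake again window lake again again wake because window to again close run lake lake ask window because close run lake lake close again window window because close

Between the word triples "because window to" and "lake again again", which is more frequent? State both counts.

"because window to": 1 occurrence
"lake again again": 2 occurrences

"lake again again" (2 vs 1)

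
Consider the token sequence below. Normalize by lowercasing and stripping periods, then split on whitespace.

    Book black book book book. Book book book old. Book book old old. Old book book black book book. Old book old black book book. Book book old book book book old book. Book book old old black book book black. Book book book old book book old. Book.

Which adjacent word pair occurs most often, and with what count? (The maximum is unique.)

"book book", 19 times

Bigram frequencies (highest first):
  book book: 19
  book old: 9
  old book: 7
  black book: 5
  book black: 3
  old old: 3
  … (1 more, each ≤ 2)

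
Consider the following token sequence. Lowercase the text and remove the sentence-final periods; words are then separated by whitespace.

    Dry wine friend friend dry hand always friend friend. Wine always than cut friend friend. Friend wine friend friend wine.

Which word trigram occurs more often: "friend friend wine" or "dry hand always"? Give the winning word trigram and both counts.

"friend friend wine" (3 vs 1)

"friend friend wine": 3 occurrences
"dry hand always": 1 occurrence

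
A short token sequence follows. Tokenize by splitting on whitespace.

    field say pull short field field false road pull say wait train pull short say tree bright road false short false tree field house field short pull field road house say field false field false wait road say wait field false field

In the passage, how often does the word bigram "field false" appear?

4

Scanning the 41 overlapping bigram windows for "field false":
  position 6–7: field false
  position 32–33: field false
  position 34–35: field false
  position 40–41: field false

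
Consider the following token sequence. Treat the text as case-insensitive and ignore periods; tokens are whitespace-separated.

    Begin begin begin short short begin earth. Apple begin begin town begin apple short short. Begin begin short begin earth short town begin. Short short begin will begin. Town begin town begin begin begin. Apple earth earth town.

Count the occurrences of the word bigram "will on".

0

Scanning the 37 overlapping bigram windows for "will on":
  (none found)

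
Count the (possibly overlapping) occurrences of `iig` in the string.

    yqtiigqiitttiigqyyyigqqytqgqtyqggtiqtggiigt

Sliding a length-3 window over the 43 characters (41 positions):
  position 4–6: iig
  position 13–15: iig
  position 40–42: iig

3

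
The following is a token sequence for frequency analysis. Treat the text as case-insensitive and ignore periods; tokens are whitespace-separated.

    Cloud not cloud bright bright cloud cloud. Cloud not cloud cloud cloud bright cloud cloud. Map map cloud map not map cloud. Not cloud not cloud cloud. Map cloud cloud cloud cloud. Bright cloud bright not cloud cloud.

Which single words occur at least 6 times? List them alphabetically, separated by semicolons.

cloud; not

Unigram counts meeting the condition (at least 6 times):
  cloud: 22
  not: 6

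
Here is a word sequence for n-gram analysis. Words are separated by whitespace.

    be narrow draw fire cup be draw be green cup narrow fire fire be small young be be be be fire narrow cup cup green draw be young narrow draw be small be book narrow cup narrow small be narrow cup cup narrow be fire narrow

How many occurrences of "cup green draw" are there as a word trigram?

Scanning the 44 overlapping trigram windows for "cup green draw":
  position 24–26: cup green draw

1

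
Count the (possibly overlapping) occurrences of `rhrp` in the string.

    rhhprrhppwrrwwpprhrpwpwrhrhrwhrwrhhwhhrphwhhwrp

1

Sliding a length-4 window over the 47 characters (44 positions):
  position 17–20: rhrp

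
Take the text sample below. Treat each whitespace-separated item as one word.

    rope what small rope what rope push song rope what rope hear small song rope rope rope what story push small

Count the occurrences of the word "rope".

8

Scanning the 21 tokens for "rope":
  position 1: rope
  position 4: rope
  position 6: rope
  position 9: rope
  position 11: rope
  position 15: rope
  position 16: rope
  position 17: rope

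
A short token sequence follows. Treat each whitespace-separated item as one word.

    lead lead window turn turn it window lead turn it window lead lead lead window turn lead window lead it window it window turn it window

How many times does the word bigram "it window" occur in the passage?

5

Scanning the 25 overlapping bigram windows for "it window":
  position 6–7: it window
  position 10–11: it window
  position 20–21: it window
  position 22–23: it window
  position 25–26: it window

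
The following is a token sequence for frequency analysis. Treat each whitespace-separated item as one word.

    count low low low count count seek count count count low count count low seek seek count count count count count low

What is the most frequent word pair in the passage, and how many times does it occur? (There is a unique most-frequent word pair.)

Bigram frequencies (highest first):
  count count: 8
  count low: 4
  low low: 2
  low count: 2
  seek count: 2
  count seek: 1
  … (2 more, each ≤ 1)

"count count", 8 times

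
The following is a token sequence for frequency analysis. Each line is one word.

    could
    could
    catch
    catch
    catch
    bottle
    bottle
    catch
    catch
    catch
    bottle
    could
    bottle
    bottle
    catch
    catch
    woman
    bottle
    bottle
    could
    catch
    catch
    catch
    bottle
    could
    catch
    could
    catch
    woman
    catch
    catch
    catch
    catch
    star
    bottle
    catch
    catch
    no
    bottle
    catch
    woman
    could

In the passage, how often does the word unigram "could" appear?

7

Scanning the 42 tokens for "could":
  position 1: could
  position 2: could
  position 12: could
  position 20: could
  position 25: could
  position 27: could
  position 42: could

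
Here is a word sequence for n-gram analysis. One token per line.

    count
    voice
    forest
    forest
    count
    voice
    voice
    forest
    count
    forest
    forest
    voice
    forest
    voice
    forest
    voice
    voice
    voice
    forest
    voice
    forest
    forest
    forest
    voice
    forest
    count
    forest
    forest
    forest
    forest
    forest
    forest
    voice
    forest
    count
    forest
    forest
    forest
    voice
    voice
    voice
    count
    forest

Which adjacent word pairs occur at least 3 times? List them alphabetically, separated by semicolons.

count forest; forest count; forest forest; forest voice; voice forest; voice voice

Bigram counts meeting the condition (at least 3 times):
  count forest: 4
  forest count: 4
  forest forest: 11
  forest voice: 7
  voice forest: 8
  voice voice: 5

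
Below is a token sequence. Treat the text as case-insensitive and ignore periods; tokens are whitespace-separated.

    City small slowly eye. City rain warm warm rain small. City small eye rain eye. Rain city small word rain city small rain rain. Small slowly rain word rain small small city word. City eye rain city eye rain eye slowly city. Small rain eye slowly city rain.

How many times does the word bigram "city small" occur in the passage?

Scanning the 47 overlapping bigram windows for "city small":
  position 1–2: city small
  position 11–12: city small
  position 17–18: city small
  position 21–22: city small
  position 42–43: city small

5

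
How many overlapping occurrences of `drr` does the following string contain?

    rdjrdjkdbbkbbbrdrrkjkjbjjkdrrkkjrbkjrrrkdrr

Sliding a length-3 window over the 43 characters (41 positions):
  position 16–18: drr
  position 27–29: drr
  position 41–43: drr

3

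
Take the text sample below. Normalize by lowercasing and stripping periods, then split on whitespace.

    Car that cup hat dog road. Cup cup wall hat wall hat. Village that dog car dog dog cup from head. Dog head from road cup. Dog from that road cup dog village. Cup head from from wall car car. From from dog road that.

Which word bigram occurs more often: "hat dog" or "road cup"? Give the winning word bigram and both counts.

"road cup" (3 vs 1)

"hat dog": 1 occurrence
"road cup": 3 occurrences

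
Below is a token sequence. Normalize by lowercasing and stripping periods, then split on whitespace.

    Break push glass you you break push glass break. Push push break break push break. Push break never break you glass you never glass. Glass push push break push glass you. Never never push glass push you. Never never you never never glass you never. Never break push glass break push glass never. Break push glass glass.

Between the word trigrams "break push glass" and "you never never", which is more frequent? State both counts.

"break push glass": 6 occurrences
"you never never": 4 occurrences

"break push glass" (6 vs 4)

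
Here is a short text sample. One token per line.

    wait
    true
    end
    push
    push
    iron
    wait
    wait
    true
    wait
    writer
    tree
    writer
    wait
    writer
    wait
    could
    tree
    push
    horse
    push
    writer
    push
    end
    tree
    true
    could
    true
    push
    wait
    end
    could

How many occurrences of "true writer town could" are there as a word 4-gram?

Scanning the 29 overlapping 4-gram windows for "true writer town could":
  (none found)

0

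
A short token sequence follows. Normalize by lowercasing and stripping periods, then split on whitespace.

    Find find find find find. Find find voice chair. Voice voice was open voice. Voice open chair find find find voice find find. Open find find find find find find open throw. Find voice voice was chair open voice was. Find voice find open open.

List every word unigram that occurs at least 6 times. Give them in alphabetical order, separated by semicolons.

Unigram counts meeting the condition (at least 6 times):
  find: 21
  open: 7
  voice: 10

find; open; voice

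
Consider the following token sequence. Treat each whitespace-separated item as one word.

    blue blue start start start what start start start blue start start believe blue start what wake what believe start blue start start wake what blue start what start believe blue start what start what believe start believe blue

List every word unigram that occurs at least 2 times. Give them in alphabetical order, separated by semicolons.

Unigram counts meeting the condition (at least 2 times):
  believe: 5
  blue: 8
  start: 17
  wake: 2
  what: 7

believe; blue; start; wake; what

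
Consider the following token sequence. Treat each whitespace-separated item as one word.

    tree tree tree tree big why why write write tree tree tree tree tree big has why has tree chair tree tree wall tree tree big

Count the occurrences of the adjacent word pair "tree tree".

9

Scanning the 25 overlapping bigram windows for "tree tree":
  position 1–2: tree tree
  position 2–3: tree tree
  position 3–4: tree tree
  position 10–11: tree tree
  position 11–12: tree tree
  position 12–13: tree tree
  position 13–14: tree tree
  position 21–22: tree tree
  position 24–25: tree tree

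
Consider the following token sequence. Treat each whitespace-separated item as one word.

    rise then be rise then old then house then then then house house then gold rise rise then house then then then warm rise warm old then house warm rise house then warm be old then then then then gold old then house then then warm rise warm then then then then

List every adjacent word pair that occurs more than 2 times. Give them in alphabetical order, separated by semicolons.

house then; old then; rise then; then house; then then; then warm; warm rise

Bigram counts meeting the condition (more than 2 times):
  house then: 5
  old then: 4
  rise then: 3
  then house: 5
  then then: 11
  then warm: 3
  warm rise: 3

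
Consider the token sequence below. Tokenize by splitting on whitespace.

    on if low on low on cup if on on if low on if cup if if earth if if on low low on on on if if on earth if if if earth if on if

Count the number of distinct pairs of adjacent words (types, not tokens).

14

37 tokens → 36 bigram windows in total.
Repeated bigrams (each contributes count−1 duplicates):
  if if: 5
  on if: 5
  if on: 4
  low on: 4
  earth if: 3
  on on: 3
  cup if: 2
  if earth: 2
  … (2 more repeated)
22 duplicate windows → 36 − 22 = 14 distinct.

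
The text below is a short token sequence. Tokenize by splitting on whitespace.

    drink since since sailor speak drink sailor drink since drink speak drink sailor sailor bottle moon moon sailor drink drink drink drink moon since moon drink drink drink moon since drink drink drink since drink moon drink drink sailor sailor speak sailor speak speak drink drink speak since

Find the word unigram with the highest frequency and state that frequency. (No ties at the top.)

"drink", 20 times

Unigram frequencies (highest first):
  drink: 20
  sailor: 8
  since: 7
  speak: 6
  moon: 6
  bottle: 1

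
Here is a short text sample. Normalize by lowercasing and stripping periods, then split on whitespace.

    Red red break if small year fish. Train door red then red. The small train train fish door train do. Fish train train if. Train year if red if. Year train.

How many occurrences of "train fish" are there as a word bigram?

1

Scanning the 30 overlapping bigram windows for "train fish":
  position 16–17: train fish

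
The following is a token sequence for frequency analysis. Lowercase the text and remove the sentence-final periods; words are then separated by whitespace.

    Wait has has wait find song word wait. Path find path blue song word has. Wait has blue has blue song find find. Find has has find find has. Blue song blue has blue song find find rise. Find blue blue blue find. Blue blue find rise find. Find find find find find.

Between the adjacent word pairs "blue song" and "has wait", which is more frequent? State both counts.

"blue song": 4 occurrences
"has wait": 2 occurrences

"blue song" (4 vs 2)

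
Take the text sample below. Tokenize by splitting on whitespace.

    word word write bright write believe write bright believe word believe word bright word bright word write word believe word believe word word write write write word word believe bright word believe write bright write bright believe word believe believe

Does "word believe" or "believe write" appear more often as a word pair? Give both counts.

"word believe" (6 vs 2)

"word believe": 6 occurrences
"believe write": 2 occurrences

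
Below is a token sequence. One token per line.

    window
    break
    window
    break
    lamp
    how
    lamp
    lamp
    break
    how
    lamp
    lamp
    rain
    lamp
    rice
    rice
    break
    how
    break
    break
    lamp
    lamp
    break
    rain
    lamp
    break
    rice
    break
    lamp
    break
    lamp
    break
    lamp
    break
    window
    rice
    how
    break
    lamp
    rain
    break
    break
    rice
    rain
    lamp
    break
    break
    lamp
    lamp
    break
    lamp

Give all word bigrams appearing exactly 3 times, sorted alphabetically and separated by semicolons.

Bigram counts meeting the condition (exactly 3 times):
  break break: 3
  rain lamp: 3

break break; rain lamp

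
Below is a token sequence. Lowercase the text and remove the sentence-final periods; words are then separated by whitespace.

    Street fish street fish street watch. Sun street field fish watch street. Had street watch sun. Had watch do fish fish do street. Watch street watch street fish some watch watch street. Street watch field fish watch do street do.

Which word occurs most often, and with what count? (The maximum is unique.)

Unigram frequencies (highest first):
  street: 12
  watch: 10
  fish: 7
  do: 4
  sun: 2
  field: 2
  … (2 more, each ≤ 2)

"street", 12 times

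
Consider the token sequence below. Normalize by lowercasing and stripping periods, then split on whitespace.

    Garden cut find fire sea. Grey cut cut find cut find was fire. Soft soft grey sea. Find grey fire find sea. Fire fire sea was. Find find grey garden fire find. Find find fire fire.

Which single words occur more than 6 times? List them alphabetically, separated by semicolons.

Unigram counts meeting the condition (more than 6 times):
  find: 10
  fire: 8

find; fire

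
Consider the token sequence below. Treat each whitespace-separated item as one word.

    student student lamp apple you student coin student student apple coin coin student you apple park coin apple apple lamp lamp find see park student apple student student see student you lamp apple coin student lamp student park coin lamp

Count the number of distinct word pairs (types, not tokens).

29

40 tokens → 39 bigram windows in total.
Repeated bigrams (each contributes count−1 duplicates):
  coin student: 3
  student student: 3
  apple coin: 2
  lamp apple: 2
  park coin: 2
  student apple: 2
  student lamp: 2
  student you: 2
10 duplicate windows → 39 − 10 = 29 distinct.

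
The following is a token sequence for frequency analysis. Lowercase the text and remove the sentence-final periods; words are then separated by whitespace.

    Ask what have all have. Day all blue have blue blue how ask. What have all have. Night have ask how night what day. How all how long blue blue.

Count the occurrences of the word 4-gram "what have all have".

2

Scanning the 27 overlapping 4-gram windows for "what have all have":
  position 2–5: what have all have
  position 14–17: what have all have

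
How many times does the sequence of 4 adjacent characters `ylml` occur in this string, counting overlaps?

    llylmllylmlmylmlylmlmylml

5

Sliding a length-4 window over the 25 characters (22 positions):
  position 3–6: ylml
  position 8–11: ylml
  position 13–16: ylml
  position 17–20: ylml
  position 22–25: ylml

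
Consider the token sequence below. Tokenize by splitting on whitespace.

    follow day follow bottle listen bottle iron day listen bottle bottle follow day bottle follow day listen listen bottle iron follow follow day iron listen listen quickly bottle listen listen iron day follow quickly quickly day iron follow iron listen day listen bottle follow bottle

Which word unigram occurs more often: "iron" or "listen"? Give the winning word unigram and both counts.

"iron": 6 occurrences
"listen": 10 occurrences

"listen" (10 vs 6)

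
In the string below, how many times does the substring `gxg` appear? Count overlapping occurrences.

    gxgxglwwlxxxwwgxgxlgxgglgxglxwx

5

Sliding a length-3 window over the 31 characters (29 positions):
  position 1–3: gxg
  position 3–5: gxg
  position 15–17: gxg
  position 20–22: gxg
  position 25–27: gxg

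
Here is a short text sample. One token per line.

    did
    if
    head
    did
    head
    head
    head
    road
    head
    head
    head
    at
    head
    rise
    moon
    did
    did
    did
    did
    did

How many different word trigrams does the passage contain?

15

20 tokens → 18 trigram windows in total.
Repeated trigrams (each contributes count−1 duplicates):
  did did did: 3
  head head head: 2
3 duplicate windows → 18 − 3 = 15 distinct.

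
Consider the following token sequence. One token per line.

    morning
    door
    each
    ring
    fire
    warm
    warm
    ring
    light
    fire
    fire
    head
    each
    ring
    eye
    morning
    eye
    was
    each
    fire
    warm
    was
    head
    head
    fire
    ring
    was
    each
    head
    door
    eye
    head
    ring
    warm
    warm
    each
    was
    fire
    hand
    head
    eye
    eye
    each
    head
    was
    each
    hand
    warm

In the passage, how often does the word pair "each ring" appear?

2

Scanning the 47 overlapping bigram windows for "each ring":
  position 3–4: each ring
  position 13–14: each ring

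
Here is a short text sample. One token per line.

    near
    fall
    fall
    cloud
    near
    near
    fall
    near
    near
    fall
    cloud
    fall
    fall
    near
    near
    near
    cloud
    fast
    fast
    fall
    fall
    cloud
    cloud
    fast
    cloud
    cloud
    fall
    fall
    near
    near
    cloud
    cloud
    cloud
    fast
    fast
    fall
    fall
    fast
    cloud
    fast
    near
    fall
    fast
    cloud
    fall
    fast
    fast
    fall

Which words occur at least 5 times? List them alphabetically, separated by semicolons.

cloud; fall; fast; near

Unigram counts meeting the condition (at least 5 times):
  cloud: 12
  fall: 15
  fast: 10
  near: 11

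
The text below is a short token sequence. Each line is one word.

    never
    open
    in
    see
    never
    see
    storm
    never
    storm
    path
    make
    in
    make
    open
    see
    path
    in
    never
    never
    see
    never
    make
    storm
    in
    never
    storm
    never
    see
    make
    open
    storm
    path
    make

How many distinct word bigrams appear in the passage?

33 tokens → 32 bigram windows in total.
Repeated bigrams (each contributes count−1 duplicates):
  never see: 3
  in never: 2
  make open: 2
  never storm: 2
  path make: 2
  see never: 2
  storm never: 2
  storm path: 2
9 duplicate windows → 32 − 9 = 23 distinct.

23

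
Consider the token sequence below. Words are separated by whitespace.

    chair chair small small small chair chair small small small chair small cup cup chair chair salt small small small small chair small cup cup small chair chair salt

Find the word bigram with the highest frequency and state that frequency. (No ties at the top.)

Bigram frequencies (highest first):
  small small: 7
  chair chair: 4
  chair small: 4
  small chair: 4
  small cup: 2
  cup cup: 2
  … (4 more, each ≤ 2)

"small small", 7 times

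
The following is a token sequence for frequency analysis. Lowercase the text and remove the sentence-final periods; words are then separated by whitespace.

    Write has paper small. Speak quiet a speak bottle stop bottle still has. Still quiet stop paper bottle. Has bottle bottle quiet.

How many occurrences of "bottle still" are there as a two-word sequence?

Scanning the 21 overlapping bigram windows for "bottle still":
  position 11–12: bottle still

1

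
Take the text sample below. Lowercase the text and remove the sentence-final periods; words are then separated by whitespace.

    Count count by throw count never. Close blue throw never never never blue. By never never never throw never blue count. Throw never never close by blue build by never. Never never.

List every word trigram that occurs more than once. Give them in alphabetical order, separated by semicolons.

Trigram counts meeting the condition (more than once):
  by never never: 2
  never never never: 3
  throw never never: 2

by never never; never never never; throw never never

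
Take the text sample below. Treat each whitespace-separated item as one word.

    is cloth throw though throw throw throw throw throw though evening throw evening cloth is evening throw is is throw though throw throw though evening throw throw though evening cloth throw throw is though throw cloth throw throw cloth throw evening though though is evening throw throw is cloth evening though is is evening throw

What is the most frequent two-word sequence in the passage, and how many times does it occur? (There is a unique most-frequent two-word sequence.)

"throw throw", 9 times

Bigram frequencies (highest first):
  throw throw: 9
  throw though: 5
  evening throw: 5
  cloth throw: 4
  though throw: 3
  though evening: 3
  … (14 more, each ≤ 3)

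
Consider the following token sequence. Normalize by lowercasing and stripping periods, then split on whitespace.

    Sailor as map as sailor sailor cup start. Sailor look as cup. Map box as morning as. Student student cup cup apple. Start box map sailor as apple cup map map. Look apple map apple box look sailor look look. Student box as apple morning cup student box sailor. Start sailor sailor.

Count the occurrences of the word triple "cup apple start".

Scanning the 50 overlapping trigram windows for "cup apple start":
  position 21–23: cup apple start

1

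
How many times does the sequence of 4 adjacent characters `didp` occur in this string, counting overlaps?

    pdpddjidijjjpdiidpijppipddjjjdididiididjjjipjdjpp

0

Sliding a length-4 window over the 49 characters (46 positions):
  (no match at any position)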